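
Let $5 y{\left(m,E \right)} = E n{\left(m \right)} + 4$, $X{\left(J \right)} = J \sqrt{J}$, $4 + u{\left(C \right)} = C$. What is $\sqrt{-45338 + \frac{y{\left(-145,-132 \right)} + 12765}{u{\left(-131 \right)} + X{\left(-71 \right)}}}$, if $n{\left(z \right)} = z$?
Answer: $\frac{\sqrt{5} \sqrt{\frac{30686119 + 16094990 i \sqrt{71}}{-135 - 71 i \sqrt{71}}}}{5} \approx 0.061972 + 212.94 i$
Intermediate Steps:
$u{\left(C \right)} = -4 + C$
$X{\left(J \right)} = J^{\frac{3}{2}}$
$y{\left(m,E \right)} = \frac{4}{5} + \frac{E m}{5}$ ($y{\left(m,E \right)} = \frac{E m + 4}{5} = \frac{4 + E m}{5} = \frac{4}{5} + \frac{E m}{5}$)
$\sqrt{-45338 + \frac{y{\left(-145,-132 \right)} + 12765}{u{\left(-131 \right)} + X{\left(-71 \right)}}} = \sqrt{-45338 + \frac{\left(\frac{4}{5} + \frac{1}{5} \left(-132\right) \left(-145\right)\right) + 12765}{\left(-4 - 131\right) + \left(-71\right)^{\frac{3}{2}}}} = \sqrt{-45338 + \frac{\left(\frac{4}{5} + 3828\right) + 12765}{-135 - 71 i \sqrt{71}}} = \sqrt{-45338 + \frac{\frac{19144}{5} + 12765}{-135 - 71 i \sqrt{71}}} = \sqrt{-45338 + \frac{82969}{5 \left(-135 - 71 i \sqrt{71}\right)}}$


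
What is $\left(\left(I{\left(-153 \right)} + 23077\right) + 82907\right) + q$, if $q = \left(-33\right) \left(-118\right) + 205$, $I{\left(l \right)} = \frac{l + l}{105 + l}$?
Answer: $\frac{880715}{8} \approx 1.1009 \cdot 10^{5}$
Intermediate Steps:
$I{\left(l \right)} = \frac{2 l}{105 + l}$
$q = 4099$ ($q = 3894 + 205 = 4099$)
$\left(\left(I{\left(-153 \right)} + 23077\right) + 82907\right) + q = \left(\left(2 \left(-153\right) \frac{1}{105 - 153} + 23077\right) + 82907\right) + 4099 = \left(\left(2 \left(-153\right) \frac{1}{-48} + 23077\right) + 82907\right) + 4099 = \left(\left(2 \left(-153\right) \left(- \frac{1}{48}\right) + 23077\right) + 82907\right) + 4099 = \left(\left(\frac{51}{8} + 23077\right) + 82907\right) + 4099 = \left(\frac{184667}{8} + 82907\right) + 4099 = \frac{847923}{8} + 4099 = \frac{880715}{8}$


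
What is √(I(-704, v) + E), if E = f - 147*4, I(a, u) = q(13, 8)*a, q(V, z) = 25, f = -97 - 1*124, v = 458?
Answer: I*√18409 ≈ 135.68*I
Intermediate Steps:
f = -221 (f = -97 - 124 = -221)
I(a, u) = 25*a
E = -809 (E = -221 - 147*4 = -221 - 588 = -809)
√(I(-704, v) + E) = √(25*(-704) - 809) = √(-17600 - 809) = √(-18409) = I*√18409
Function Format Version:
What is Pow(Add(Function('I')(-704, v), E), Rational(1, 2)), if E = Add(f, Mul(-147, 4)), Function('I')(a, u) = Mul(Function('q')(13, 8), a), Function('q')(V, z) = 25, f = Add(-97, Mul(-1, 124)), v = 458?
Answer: Mul(I, Pow(18409, Rational(1, 2))) ≈ Mul(135.68, I)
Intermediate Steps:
f = -221 (f = Add(-97, -124) = -221)
Function('I')(a, u) = Mul(25, a)
E = -809 (E = Add(-221, Mul(-147, 4)) = Add(-221, -588) = -809)
Pow(Add(Function('I')(-704, v), E), Rational(1, 2)) = Pow(Add(Mul(25, -704), -809), Rational(1, 2)) = Pow(Add(-17600, -809), Rational(1, 2)) = Pow(-18409, Rational(1, 2)) = Mul(I, Pow(18409, Rational(1, 2)))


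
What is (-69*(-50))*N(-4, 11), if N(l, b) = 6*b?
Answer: 227700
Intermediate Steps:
(-69*(-50))*N(-4, 11) = (-69*(-50))*(6*11) = 3450*66 = 227700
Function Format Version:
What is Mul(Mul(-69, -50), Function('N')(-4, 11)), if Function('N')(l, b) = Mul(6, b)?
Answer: 227700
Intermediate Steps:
Mul(Mul(-69, -50), Function('N')(-4, 11)) = Mul(Mul(-69, -50), Mul(6, 11)) = Mul(3450, 66) = 227700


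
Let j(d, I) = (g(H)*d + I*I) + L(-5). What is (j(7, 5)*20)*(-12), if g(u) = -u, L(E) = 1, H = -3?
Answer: -11280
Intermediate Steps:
j(d, I) = 1 + I² + 3*d (j(d, I) = ((-1*(-3))*d + I*I) + 1 = (3*d + I²) + 1 = (I² + 3*d) + 1 = 1 + I² + 3*d)
(j(7, 5)*20)*(-12) = ((1 + 5² + 3*7)*20)*(-12) = ((1 + 25 + 21)*20)*(-12) = (47*20)*(-12) = 940*(-12) = -11280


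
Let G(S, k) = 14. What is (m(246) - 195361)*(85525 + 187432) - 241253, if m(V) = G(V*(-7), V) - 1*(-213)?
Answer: -53263432491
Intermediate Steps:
m(V) = 227 (m(V) = 14 - 1*(-213) = 14 + 213 = 227)
(m(246) - 195361)*(85525 + 187432) - 241253 = (227 - 195361)*(85525 + 187432) - 241253 = -195134*272957 - 241253 = -53263191238 - 241253 = -53263432491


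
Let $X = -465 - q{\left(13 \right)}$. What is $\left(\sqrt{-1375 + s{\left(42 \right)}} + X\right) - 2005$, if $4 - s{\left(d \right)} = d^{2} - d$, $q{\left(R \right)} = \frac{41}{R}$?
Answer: $- \frac{32151}{13} + i \sqrt{3093} \approx -2473.2 + 55.615 i$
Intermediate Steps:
$X = - \frac{6086}{13}$ ($X = -465 - \frac{41}{13} = - \frac{6086}{13} \approx -468.15$)
$s{\left(d \right)} = 4 + d - d^{2}$ ($s{\left(d \right)} = 4 - \left(d^{2} - d\right) = 4 + d - d^{2}$)
$\left(\sqrt{-1375 + s{\left(42 \right)}} + X\right) - 2005 = \left(\sqrt{-1375 + \left(4 + 42 - 42^{2}\right)} - \frac{6086}{13}\right) - 2005 = \left(\sqrt{-1375 + \left(4 + 42 - 1764\right)} - \frac{6086}{13}\right) - 2005 = \left(\sqrt{-1375 - 1718} - \frac{6086}{13}\right) - 2005 = \left(\sqrt{-3093} - \frac{6086}{13}\right) - 2005 = \left(i \sqrt{3093} - \frac{6086}{13}\right) - 2005 = \left(- \frac{6086}{13} + i \sqrt{3093}\right) - 2005 = - \frac{32151}{13} + i \sqrt{3093}$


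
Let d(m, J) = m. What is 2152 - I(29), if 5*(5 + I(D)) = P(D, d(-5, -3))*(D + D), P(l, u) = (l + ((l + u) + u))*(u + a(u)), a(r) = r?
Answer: 7725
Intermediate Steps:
P(l, u) = 2*u*(2*l + 2*u) (P(l, u) = (l + ((l + u) + u))*(u + u) = (l + (l + 2*u))*(2*u) = (2*l + 2*u)*(2*u) = 2*u*(2*l + 2*u))
I(D) = -5 + 2*D*(100 - 20*D)/5 (I(D) = -5 + ((4*(-5)*(D - 5))*(D + D))/5 = -5 + ((4*(-5)*(-5 + D))*(2*D))/5 = -5 + ((100 - 20*D)*(2*D))/5 = -5 + (2*D*(100 - 20*D))/5 = -5 + 2*D*(100 - 20*D)/5)
2152 - I(29) = 2152 - (-5 + 8*29*(5 - 1*29)) = 2152 - (-5 + 8*29*(5 - 29)) = 2152 - (-5 + 8*29*(-24)) = 2152 - (-5 - 5568) = 2152 - 1*(-5573) = 2152 + 5573 = 7725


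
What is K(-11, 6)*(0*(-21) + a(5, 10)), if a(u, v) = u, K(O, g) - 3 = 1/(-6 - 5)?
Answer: 160/11 ≈ 14.545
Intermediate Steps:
K(O, g) = 32/11 (K(O, g) = 3 + 1/(-6 - 5) = 3 + 1/(-11) = 3 - 1/11 = 32/11)
K(-11, 6)*(0*(-21) + a(5, 10)) = 32*(0*(-21) + 5)/11 = 32*(0 + 5)/11 = (32/11)*5 = 160/11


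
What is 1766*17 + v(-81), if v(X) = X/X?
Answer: 30023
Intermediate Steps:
v(X) = 1
1766*17 + v(-81) = 1766*17 + 1 = 30022 + 1 = 30023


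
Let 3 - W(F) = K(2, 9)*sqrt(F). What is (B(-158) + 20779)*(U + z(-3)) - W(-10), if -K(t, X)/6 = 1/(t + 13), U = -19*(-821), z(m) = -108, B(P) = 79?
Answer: 323111275 - 2*I*sqrt(10)/5 ≈ 3.2311e+8 - 1.2649*I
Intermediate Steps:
U = 15599
K(t, X) = -6/(13 + t) (K(t, X) = -6/(t + 13) = -6/(13 + t))
W(F) = 3 + 2*sqrt(F)/5 (W(F) = 3 - (-6/(13 + 2))*sqrt(F) = 3 - (-6/15)*sqrt(F) = 3 - (-6*1/15)*sqrt(F) = 3 - (-2)*sqrt(F)/5 = 3 + 2*sqrt(F)/5)
(B(-158) + 20779)*(U + z(-3)) - W(-10) = (79 + 20779)*(15599 - 108) - (3 + 2*sqrt(-10)/5) = 20858*15491 - (3 + 2*(I*sqrt(10))/5) = 323111278 - (3 + 2*I*sqrt(10)/5) = 323111278 + (-3 - 2*I*sqrt(10)/5) = 323111275 - 2*I*sqrt(10)/5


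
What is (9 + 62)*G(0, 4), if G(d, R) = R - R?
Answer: 0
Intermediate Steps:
G(d, R) = 0
(9 + 62)*G(0, 4) = (9 + 62)*0 = 71*0 = 0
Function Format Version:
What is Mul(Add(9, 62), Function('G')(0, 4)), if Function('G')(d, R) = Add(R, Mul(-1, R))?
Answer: 0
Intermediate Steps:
Function('G')(d, R) = 0
Mul(Add(9, 62), Function('G')(0, 4)) = Mul(Add(9, 62), 0) = Mul(71, 0) = 0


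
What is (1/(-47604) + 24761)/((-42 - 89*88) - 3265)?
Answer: -1178722643/530260956 ≈ -2.2229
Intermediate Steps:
(1/(-47604) + 24761)/((-42 - 89*88) - 3265) = (-1/47604 + 24761)/((-42 - 7832) - 3265) = 1178722643/(47604*(-7874 - 3265)) = (1178722643/47604)/(-11139) = (1178722643/47604)*(-1/11139) = -1178722643/530260956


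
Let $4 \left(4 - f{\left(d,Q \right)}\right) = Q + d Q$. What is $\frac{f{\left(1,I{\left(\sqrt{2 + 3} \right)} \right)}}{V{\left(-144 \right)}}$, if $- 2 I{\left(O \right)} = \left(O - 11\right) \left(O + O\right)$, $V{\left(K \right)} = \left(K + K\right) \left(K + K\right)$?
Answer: $\frac{13}{165888} - \frac{11 \sqrt{5}}{165888} \approx -6.9907 \cdot 10^{-5}$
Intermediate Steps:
$V{\left(K \right)} = 4 K^{2}$ ($V{\left(K \right)} = 2 K 2 K = 4 K^{2}$)
$I{\left(O \right)} = - O \left(-11 + O\right)$ ($I{\left(O \right)} = - \frac{\left(O - 11\right) \left(O + O\right)}{2} = - \frac{\left(-11 + O\right) 2 O}{2} = - \frac{2 O \left(-11 + O\right)}{2} = - O \left(-11 + O\right)$)
$f{\left(d,Q \right)} = 4 - \frac{Q}{4} - \frac{Q d}{4}$ ($f{\left(d,Q \right)} = 4 - \frac{Q + d Q}{4} = 4 - \frac{Q + Q d}{4} = 4 - \left(\frac{Q}{4} + \frac{Q d}{4}\right) = 4 - \frac{Q}{4} - \frac{Q d}{4}$)
$\frac{f{\left(1,I{\left(\sqrt{2 + 3} \right)} \right)}}{V{\left(-144 \right)}} = \frac{4 - \frac{\sqrt{2 + 3} \left(11 - \sqrt{2 + 3}\right)}{4} - \frac{1}{4} \sqrt{2 + 3} \left(11 - \sqrt{2 + 3}\right) 1}{4 \left(-144\right)^{2}} = \frac{4 - \frac{\sqrt{5} \left(11 - \sqrt{5}\right)}{4} - \frac{1}{4} \sqrt{5} \left(11 - \sqrt{5}\right) 1}{4 \cdot 20736} = \frac{4 - \frac{\sqrt{5} \left(11 - \sqrt{5}\right)}{4} - \frac{\sqrt{5} \left(11 - \sqrt{5}\right)}{4}}{82944} = \left(4 - \frac{\sqrt{5} \left(11 - \sqrt{5}\right)}{2}\right) \frac{1}{82944} = \frac{1}{20736} - \frac{\sqrt{5} \left(11 - \sqrt{5}\right)}{165888}$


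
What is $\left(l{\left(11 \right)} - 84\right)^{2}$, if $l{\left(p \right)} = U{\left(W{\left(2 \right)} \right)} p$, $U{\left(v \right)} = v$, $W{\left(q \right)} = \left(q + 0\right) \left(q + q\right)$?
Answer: $16$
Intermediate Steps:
$W{\left(q \right)} = 2 q^{2}$ ($W{\left(q \right)} = q 2 q = 2 q^{2}$)
$l{\left(p \right)} = 8 p$ ($l{\left(p \right)} = 2 \cdot 2^{2} p = 2 \cdot 4 p = 8 p$)
$\left(l{\left(11 \right)} - 84\right)^{2} = \left(8 \cdot 11 - 84\right)^{2} = \left(88 - 84\right)^{2} = 4^{2} = 16$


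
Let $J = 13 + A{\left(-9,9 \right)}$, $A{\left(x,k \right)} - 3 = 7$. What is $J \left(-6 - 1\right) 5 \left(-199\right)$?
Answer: $160195$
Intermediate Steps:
$A{\left(x,k \right)} = 10$ ($A{\left(x,k \right)} = 3 + 7 = 10$)
$J = 23$ ($J = 13 + 10 = 23$)
$J \left(-6 - 1\right) 5 \left(-199\right) = 23 \left(-6 - 1\right) 5 \left(-199\right) = 23 \left(\left(-7\right) 5\right) \left(-199\right) = 23 \left(-35\right) \left(-199\right) = \left(-805\right) \left(-199\right) = 160195$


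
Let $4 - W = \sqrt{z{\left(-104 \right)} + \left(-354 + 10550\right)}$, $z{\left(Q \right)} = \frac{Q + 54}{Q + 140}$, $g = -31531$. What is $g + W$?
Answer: $-31527 - \frac{\sqrt{367006}}{6} \approx -31628.0$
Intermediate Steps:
$z{\left(Q \right)} = \frac{54 + Q}{140 + Q}$
$W = 4 - \frac{\sqrt{367006}}{6}$ ($W = 4 - \sqrt{\frac{54 - 104}{140 - 104} + \left(-354 + 10550\right)} = 4 - \sqrt{\frac{1}{36} \left(-50\right) + 10196} = 4 - \sqrt{- \frac{25}{18} + 10196} = 4 - \sqrt{\frac{183503}{18}} = 4 - \frac{\sqrt{367006}}{6} \approx -96.968$)
$g + W = -31531 + \left(4 - \frac{\sqrt{367006}}{6}\right) = -31527 - \frac{\sqrt{367006}}{6}$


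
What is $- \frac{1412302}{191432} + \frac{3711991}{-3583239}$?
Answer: $- \frac{2885604733645}{342973304124} \approx -8.4135$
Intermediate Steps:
$- \frac{1412302}{191432} + \frac{3711991}{-3583239} = \left(-1412302\right) \frac{1}{191432} + 3711991 \left(- \frac{1}{3583239}\right) = - \frac{706151}{95716} - \frac{3711991}{3583239} = - \frac{2885604733645}{342973304124}$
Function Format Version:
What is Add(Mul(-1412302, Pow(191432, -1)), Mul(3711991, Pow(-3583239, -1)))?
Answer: Rational(-2885604733645, 342973304124) ≈ -8.4135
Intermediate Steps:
Add(Mul(-1412302, Pow(191432, -1)), Mul(3711991, Pow(-3583239, -1))) = Add(Mul(-1412302, Rational(1, 191432)), Mul(3711991, Rational(-1, 3583239))) = Add(Rational(-706151, 95716), Rational(-3711991, 3583239)) = Rational(-2885604733645, 342973304124)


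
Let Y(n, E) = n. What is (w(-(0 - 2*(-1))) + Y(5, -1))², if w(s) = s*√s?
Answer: 17 - 20*I*√2 ≈ 17.0 - 28.284*I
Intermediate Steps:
w(s) = s^(3/2)
(w(-(0 - 2*(-1))) + Y(5, -1))² = ((-(0 - 2*(-1)))^(3/2) + 5)² = ((-(0 + 2))^(3/2) + 5)² = ((-1*2)^(3/2) + 5)² = ((-2)^(3/2) + 5)² = (-2*I*√2 + 5)² = (5 - 2*I*√2)²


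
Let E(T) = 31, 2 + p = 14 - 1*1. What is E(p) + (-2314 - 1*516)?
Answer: -2799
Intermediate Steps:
p = 11 (p = -2 + (14 - 1*1) = -2 + (14 - 1) = -2 + 13 = 11)
E(p) + (-2314 - 1*516) = 31 + (-2314 - 1*516) = 31 + (-2314 - 516) = 31 - 2830 = -2799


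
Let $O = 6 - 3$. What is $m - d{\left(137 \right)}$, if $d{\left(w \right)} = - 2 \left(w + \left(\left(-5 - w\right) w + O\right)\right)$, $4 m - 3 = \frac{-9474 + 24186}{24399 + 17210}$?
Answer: $- \frac{6428950269}{166436} \approx -38627.0$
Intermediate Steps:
$O = 3$ ($O = 6 - 3 = 3$)
$m = \frac{139539}{166436}$ ($m = \frac{3}{4} + \frac{\left(-9474 + 24186\right) \frac{1}{24399 + 17210}}{4} = \frac{3}{4} + \frac{14712 \cdot \frac{1}{41609}}{4} = \frac{3}{4} + \frac{1}{4} \cdot \frac{14712}{41609} = \frac{3}{4} + \frac{3678}{41609} = \frac{139539}{166436} \approx 0.83839$)
$d{\left(w \right)} = -6 - 2 w - 2 w \left(-5 - w\right)$ ($d{\left(w \right)} = - 2 \left(w + \left(\left(-5 - w\right) w + 3\right)\right) = - 2 \left(w + \left(w \left(-5 - w\right) + 3\right)\right) = - 2 \left(w + \left(3 + w \left(-5 - w\right)\right)\right) = - 2 \left(3 + w + w \left(-5 - w\right)\right) = -6 - 2 w - 2 w \left(-5 - w\right)$)
$m - d{\left(137 \right)} = \frac{139539}{166436} - \left(-6 + 2 \cdot 137^{2} + 8 \cdot 137\right) = \frac{139539}{166436} - \left(-6 + 2 \cdot 18769 + 1096\right) = \frac{139539}{166436} - \left(-6 + 37538 + 1096\right) = \frac{139539}{166436} - 38628 = - \frac{6428950269}{166436}$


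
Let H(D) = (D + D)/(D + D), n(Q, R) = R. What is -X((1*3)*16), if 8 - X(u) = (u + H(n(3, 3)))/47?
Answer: -327/47 ≈ -6.9574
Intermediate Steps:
H(D) = 1 (H(D) = (2*D)/((2*D)) = (2*D)*(1/(2*D)) = 1)
X(u) = 375/47 - u/47 (X(u) = 8 - (u + 1)/47 = 8 - (1 + u)/47 = 8 - (1/47 + u/47) = 8 + (-1/47 - u/47) = 375/47 - u/47)
-X((1*3)*16) = -(375/47 - 1*3*16/47) = -(375/47 - 3*16/47) = -(375/47 - 1/47*48) = -(375/47 - 48/47) = -1*327/47 = -327/47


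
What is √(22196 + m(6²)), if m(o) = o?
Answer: 2*√5558 ≈ 149.10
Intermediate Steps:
√(22196 + m(6²)) = √(22196 + 6²) = √(22196 + 36) = √22232 = 2*√5558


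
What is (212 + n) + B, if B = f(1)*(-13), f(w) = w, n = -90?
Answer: 109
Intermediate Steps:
B = -13 (B = 1*(-13) = -13)
(212 + n) + B = (212 - 90) - 13 = 122 - 13 = 109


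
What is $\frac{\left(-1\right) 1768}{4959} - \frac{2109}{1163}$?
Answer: $- \frac{12514715}{5767317} \approx -2.1699$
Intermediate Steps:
$\frac{\left(-1\right) 1768}{4959} - \frac{2109}{1163} = \left(-1768\right) \frac{1}{4959} - \frac{2109}{1163} = - \frac{1768}{4959} - \frac{2109}{1163} = - \frac{12514715}{5767317}$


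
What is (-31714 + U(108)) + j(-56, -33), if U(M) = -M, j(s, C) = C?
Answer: -31855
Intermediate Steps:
(-31714 + U(108)) + j(-56, -33) = (-31714 - 1*108) - 33 = (-31714 - 108) - 33 = -31822 - 33 = -31855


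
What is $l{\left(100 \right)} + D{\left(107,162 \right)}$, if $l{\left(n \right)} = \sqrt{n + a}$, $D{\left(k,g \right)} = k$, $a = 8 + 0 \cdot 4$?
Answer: $107 + 6 \sqrt{3} \approx 117.39$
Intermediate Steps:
$a = 8$ ($a = 8 + 0 = 8$)
$l{\left(n \right)} = \sqrt{8 + n}$ ($l{\left(n \right)} = \sqrt{n + 8} = \sqrt{8 + n}$)
$l{\left(100 \right)} + D{\left(107,162 \right)} = \sqrt{8 + 100} + 107 = \sqrt{108} + 107 = 6 \sqrt{3} + 107 = 107 + 6 \sqrt{3}$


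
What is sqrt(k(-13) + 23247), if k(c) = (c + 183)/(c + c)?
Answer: sqrt(3927638)/13 ≈ 152.45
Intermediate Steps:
k(c) = (183 + c)/(2*c) (k(c) = (183 + c)/((2*c)) = (183 + c)*(1/(2*c)) = (183 + c)/(2*c))
sqrt(k(-13) + 23247) = sqrt((1/2)*(183 - 13)/(-13) + 23247) = sqrt((1/2)*(-1/13)*170 + 23247) = sqrt(-85/13 + 23247) = sqrt(302126/13) = sqrt(3927638)/13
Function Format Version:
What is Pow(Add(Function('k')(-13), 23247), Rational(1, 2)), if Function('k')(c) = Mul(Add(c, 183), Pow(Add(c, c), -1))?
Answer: Mul(Rational(1, 13), Pow(3927638, Rational(1, 2))) ≈ 152.45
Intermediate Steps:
Function('k')(c) = Mul(Rational(1, 2), Pow(c, -1), Add(183, c)) (Function('k')(c) = Mul(Add(183, c), Pow(Mul(2, c), -1)) = Mul(Add(183, c), Mul(Rational(1, 2), Pow(c, -1))) = Mul(Rational(1, 2), Pow(c, -1), Add(183, c)))
Pow(Add(Function('k')(-13), 23247), Rational(1, 2)) = Pow(Add(Mul(Rational(1, 2), Pow(-13, -1), Add(183, -13)), 23247), Rational(1, 2)) = Pow(Add(Mul(Rational(1, 2), Rational(-1, 13), 170), 23247), Rational(1, 2)) = Pow(Add(Rational(-85, 13), 23247), Rational(1, 2)) = Pow(Rational(302126, 13), Rational(1, 2)) = Mul(Rational(1, 13), Pow(3927638, Rational(1, 2)))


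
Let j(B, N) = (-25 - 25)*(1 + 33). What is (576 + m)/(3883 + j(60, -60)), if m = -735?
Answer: -159/2183 ≈ -0.072836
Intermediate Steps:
j(B, N) = -1700 (j(B, N) = -50*34 = -1700)
(576 + m)/(3883 + j(60, -60)) = (576 - 735)/(3883 - 1700) = -159/2183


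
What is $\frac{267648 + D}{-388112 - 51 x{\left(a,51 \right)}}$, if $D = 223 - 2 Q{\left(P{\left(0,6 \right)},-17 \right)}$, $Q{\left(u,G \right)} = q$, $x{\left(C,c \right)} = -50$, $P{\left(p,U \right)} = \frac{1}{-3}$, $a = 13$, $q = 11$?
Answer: $- \frac{267849}{385562} \approx -0.6947$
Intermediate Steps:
$P{\left(p,U \right)} = - \frac{1}{3}$
$Q{\left(u,G \right)} = 11$
$D = 201$ ($D = 223 - 22 = 201$)
$\frac{267648 + D}{-388112 - 51 x{\left(a,51 \right)}} = \frac{267648 + 201}{-388112 - -2550} = \frac{267849}{-388112 + 2550} = \frac{267849}{-385562} = 267849 \left(- \frac{1}{385562}\right) = - \frac{267849}{385562}$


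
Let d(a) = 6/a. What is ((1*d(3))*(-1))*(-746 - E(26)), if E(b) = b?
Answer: 1544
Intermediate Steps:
((1*d(3))*(-1))*(-746 - E(26)) = ((1*(6/3))*(-1))*(-746 - 1*26) = ((1*(6*(⅓)))*(-1))*(-746 - 26) = ((1*2)*(-1))*(-772) = (2*(-1))*(-772) = -2*(-772) = 1544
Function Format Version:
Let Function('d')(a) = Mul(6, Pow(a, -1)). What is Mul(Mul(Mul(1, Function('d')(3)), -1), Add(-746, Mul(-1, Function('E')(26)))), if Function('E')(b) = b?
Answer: 1544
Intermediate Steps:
Mul(Mul(Mul(1, Function('d')(3)), -1), Add(-746, Mul(-1, Function('E')(26)))) = Mul(Mul(Mul(1, Mul(6, Pow(3, -1))), -1), Add(-746, Mul(-1, 26))) = Mul(Mul(Mul(1, Mul(6, Rational(1, 3))), -1), Add(-746, -26)) = Mul(Mul(Mul(1, 2), -1), -772) = Mul(Mul(2, -1), -772) = Mul(-2, -772) = 1544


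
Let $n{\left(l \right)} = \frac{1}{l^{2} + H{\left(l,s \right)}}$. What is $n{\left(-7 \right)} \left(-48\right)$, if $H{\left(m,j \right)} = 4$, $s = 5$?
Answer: $- \frac{48}{53} \approx -0.90566$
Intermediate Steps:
$n{\left(l \right)} = \frac{1}{4 + l^{2}}$ ($n{\left(l \right)} = \frac{1}{l^{2} + 4} = \frac{1}{4 + l^{2}}$)
$n{\left(-7 \right)} \left(-48\right) = \frac{1}{4 + \left(-7\right)^{2}} \left(-48\right) = \frac{1}{4 + 49} \left(-48\right) = \frac{1}{53} \left(-48\right) = - \frac{48}{53}$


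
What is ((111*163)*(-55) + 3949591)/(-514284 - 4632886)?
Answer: -211034/367655 ≈ -0.57400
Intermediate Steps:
((111*163)*(-55) + 3949591)/(-514284 - 4632886) = (18093*(-55) + 3949591)/(-5147170) = (-995115 + 3949591)*(-1/5147170) = 2954476*(-1/5147170) = -211034/367655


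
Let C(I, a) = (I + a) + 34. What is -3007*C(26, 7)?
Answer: -201469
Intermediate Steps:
C(I, a) = 34 + I + a
-3007*C(26, 7) = -3007*(34 + 26 + 7) = -3007*67 = -201469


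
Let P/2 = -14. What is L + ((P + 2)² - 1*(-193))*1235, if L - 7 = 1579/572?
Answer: 613884563/572 ≈ 1.0732e+6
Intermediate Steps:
P = -28 (P = 2*(-14) = -28)
L = 5583/572 (L = 7 + 1579/572 = 5583/572 ≈ 9.7605)
L + ((P + 2)² - 1*(-193))*1235 = 5583/572 + ((-28 + 2)² - 1*(-193))*1235 = 5583/572 + ((-26)² + 193)*1235 = 5583/572 + (676 + 193)*1235 = 5583/572 + 869*1235 = 5583/572 + 1073215 = 613884563/572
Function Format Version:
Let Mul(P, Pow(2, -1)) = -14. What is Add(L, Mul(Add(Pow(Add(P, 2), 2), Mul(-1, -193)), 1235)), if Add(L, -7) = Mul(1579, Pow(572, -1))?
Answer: Rational(613884563, 572) ≈ 1.0732e+6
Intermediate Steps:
P = -28 (P = Mul(2, -14) = -28)
L = Rational(5583, 572) (L = Add(7, Mul(1579, Pow(572, -1))) = Add(7, Mul(1579, Rational(1, 572))) = Add(7, Rational(1579, 572)) = Rational(5583, 572) ≈ 9.7605)
Add(L, Mul(Add(Pow(Add(P, 2), 2), Mul(-1, -193)), 1235)) = Add(Rational(5583, 572), Mul(Add(Pow(Add(-28, 2), 2), Mul(-1, -193)), 1235)) = Add(Rational(5583, 572), Mul(Add(Pow(-26, 2), 193), 1235)) = Add(Rational(5583, 572), Mul(Add(676, 193), 1235)) = Add(Rational(5583, 572), Mul(869, 1235)) = Add(Rational(5583, 572), 1073215) = Rational(613884563, 572)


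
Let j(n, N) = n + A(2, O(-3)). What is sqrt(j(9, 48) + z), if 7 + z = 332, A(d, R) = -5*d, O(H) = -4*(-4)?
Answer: 18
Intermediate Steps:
O(H) = 16
z = 325 (z = -7 + 332 = 325)
j(n, N) = -10 + n (j(n, N) = n - 5*2 = n - 10 = -10 + n)
sqrt(j(9, 48) + z) = sqrt((-10 + 9) + 325) = sqrt(-1 + 325) = sqrt(324) = 18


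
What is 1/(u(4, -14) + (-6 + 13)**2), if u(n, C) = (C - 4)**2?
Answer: 1/373 ≈ 0.0026810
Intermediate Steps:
u(n, C) = (-4 + C)**2
1/(u(4, -14) + (-6 + 13)**2) = 1/((-4 - 14)**2 + (-6 + 13)**2) = 1/((-18)**2 + 7**2) = 1/(324 + 49) = 1/373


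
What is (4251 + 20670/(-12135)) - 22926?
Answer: -15109453/809 ≈ -18677.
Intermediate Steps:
(4251 + 20670/(-12135)) - 22926 = (4251 + 20670*(-1/12135)) - 22926 = (4251 - 1378/809) - 22926 = 3437681/809 - 22926 = -15109453/809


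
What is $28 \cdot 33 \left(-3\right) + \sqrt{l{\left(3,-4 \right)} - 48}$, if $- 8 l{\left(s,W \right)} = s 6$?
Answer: $-2772 + \frac{i \sqrt{201}}{2} \approx -2772.0 + 7.0887 i$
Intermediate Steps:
$l{\left(s,W \right)} = - \frac{3 s}{4}$ ($l{\left(s,W \right)} = - \frac{s 6}{8} = - \frac{6 s}{8} = - \frac{3 s}{4}$)
$28 \cdot 33 \left(-3\right) + \sqrt{l{\left(3,-4 \right)} - 48} = 28 \cdot 33 \left(-3\right) + \sqrt{\left(- \frac{3}{4}\right) 3 - 48} = 28 \left(-99\right) + \sqrt{- \frac{9}{4} - 48} = -2772 + \sqrt{- \frac{201}{4}} = -2772 + \frac{i \sqrt{201}}{2}$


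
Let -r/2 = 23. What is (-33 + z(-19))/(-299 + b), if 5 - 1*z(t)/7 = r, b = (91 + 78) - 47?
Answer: -108/59 ≈ -1.8305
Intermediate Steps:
r = -46 (r = -2*23 = -46)
b = 122 (b = 169 - 47 = 122)
z(t) = 357 (z(t) = 35 - 7*(-46) = 35 + 322 = 357)
(-33 + z(-19))/(-299 + b) = (-33 + 357)/(-299 + 122) = 324/(-177) = 324*(-1/177) = -108/59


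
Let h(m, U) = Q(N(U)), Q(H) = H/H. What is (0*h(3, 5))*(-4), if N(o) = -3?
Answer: 0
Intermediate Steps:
Q(H) = 1
h(m, U) = 1
(0*h(3, 5))*(-4) = (0*1)*(-4) = 0*(-4) = 0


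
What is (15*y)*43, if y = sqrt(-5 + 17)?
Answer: 1290*sqrt(3) ≈ 2234.3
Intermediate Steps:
y = 2*sqrt(3) (y = sqrt(12) = 2*sqrt(3) ≈ 3.4641)
(15*y)*43 = (15*(2*sqrt(3)))*43 = (30*sqrt(3))*43 = 1290*sqrt(3)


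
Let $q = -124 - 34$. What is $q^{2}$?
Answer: $24964$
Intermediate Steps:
$q = -158$
$q^{2} = \left(-158\right)^{2} = 24964$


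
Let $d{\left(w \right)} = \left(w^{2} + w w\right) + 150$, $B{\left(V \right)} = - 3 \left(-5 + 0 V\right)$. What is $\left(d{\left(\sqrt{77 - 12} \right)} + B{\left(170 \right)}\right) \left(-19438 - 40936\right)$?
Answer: $-17810330$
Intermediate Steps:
$B{\left(V \right)} = 15$ ($B{\left(V \right)} = - 3 \left(-5 + 0\right) = \left(-3\right) \left(-5\right) = 15$)
$d{\left(w \right)} = 150 + 2 w^{2}$ ($d{\left(w \right)} = \left(w^{2} + w^{2}\right) + 150 = 2 w^{2} + 150 = 150 + 2 w^{2}$)
$\left(d{\left(\sqrt{77 - 12} \right)} + B{\left(170 \right)}\right) \left(-19438 - 40936\right) = \left(\left(150 + 2 \left(\sqrt{77 - 12}\right)^{2}\right) + 15\right) \left(-19438 - 40936\right) = \left(\left(150 + 2 \left(\sqrt{65}\right)^{2}\right) + 15\right) \left(-60374\right) = \left(\left(150 + 2 \cdot 65\right) + 15\right) \left(-60374\right) = \left(\left(150 + 130\right) + 15\right) \left(-60374\right) = \left(280 + 15\right) \left(-60374\right) = 295 \left(-60374\right) = -17810330$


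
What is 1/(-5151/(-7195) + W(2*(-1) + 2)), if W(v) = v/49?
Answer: 7195/5151 ≈ 1.3968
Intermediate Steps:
W(v) = v/49 (W(v) = v*(1/49) = v/49)
1/(-5151/(-7195) + W(2*(-1) + 2)) = 1/(-5151/(-7195) + (2*(-1) + 2)/49) = 1/(-5151*(-1/7195) + (-2 + 2)/49) = 1/(5151/7195 + (1/49)*0) = 1/(5151/7195 + 0) = 1/(5151/7195) = 7195/5151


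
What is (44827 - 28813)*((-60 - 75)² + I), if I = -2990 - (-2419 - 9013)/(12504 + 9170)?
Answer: 2644030079754/10837 ≈ 2.4398e+8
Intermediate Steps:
I = -32396914/10837 (I = -2990 - (-11432)/21674 = -2990 - 1*(-5716/10837) = -2990 + 5716/10837 = -32396914/10837 ≈ -2989.5)
(44827 - 28813)*((-60 - 75)² + I) = (44827 - 28813)*((-60 - 75)² - 32396914/10837) = 16014*((-135)² - 32396914/10837) = 16014*(18225 - 32396914/10837) = 16014*(165107411/10837) = 2644030079754/10837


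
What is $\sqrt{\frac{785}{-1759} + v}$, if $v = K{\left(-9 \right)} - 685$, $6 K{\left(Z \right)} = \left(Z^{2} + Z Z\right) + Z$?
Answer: $\frac{i \sqrt{8167708938}}{3518} \approx 25.689 i$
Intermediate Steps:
$K{\left(Z \right)} = \frac{Z^{2}}{3} + \frac{Z}{6}$ ($K{\left(Z \right)} = \frac{\left(Z^{2} + Z Z\right) + Z}{6} = \frac{\left(Z^{2} + Z^{2}\right) + Z}{6} = \frac{2 Z^{2} + Z}{6} = \frac{Z + 2 Z^{2}}{6} = \frac{Z^{2}}{3} + \frac{Z}{6}$)
$v = - \frac{1319}{2}$ ($v = \frac{1}{6} \left(-9\right) \left(1 + 2 \left(-9\right)\right) - 685 = \frac{1}{6} \left(-9\right) \left(1 - 18\right) - 685 = \frac{1}{6} \left(-9\right) \left(-17\right) - 685 = \frac{51}{2} - 685 = - \frac{1319}{2} \approx -659.5$)
$\sqrt{\frac{785}{-1759} + v} = \sqrt{\frac{785}{-1759} - \frac{1319}{2}} = \sqrt{785 \left(- \frac{1}{1759}\right) - \frac{1319}{2}} = \sqrt{- \frac{785}{1759} - \frac{1319}{2}} = \sqrt{- \frac{2321691}{3518}} = \frac{i \sqrt{8167708938}}{3518}$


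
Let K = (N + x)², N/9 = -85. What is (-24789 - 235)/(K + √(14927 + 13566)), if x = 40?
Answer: -3288310000/69070403033 + 6256*√28493/69070403033 ≈ -0.047593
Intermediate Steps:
N = -765 (N = 9*(-85) = -765)
K = 525625 (K = (-765 + 40)² = (-725)² = 525625)
(-24789 - 235)/(K + √(14927 + 13566)) = (-24789 - 235)/(525625 + √(14927 + 13566)) = -25024/(525625 + √28493)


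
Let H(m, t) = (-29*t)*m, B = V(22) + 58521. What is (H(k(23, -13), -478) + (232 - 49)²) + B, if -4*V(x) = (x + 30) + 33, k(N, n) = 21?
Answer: 1532363/4 ≈ 3.8309e+5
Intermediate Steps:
V(x) = -63/4 - x/4 (V(x) = -((x + 30) + 33)/4 = -((30 + x) + 33)/4 = -(63 + x)/4 = -63/4 - x/4)
B = 233999/4 (B = (-63/4 - ¼*22) + 58521 = (-63/4 - 11/2) + 58521 = -85/4 + 58521 = 233999/4 ≈ 58500.)
H(m, t) = -29*m*t
(H(k(23, -13), -478) + (232 - 49)²) + B = (-29*21*(-478) + (232 - 49)²) + 233999/4 = (291102 + 183²) + 233999/4 = (291102 + 33489) + 233999/4 = 324591 + 233999/4 = 1532363/4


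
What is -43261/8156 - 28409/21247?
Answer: -1150870271/173290532 ≈ -6.6413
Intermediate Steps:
-43261/8156 - 28409/21247 = -1150870271/173290532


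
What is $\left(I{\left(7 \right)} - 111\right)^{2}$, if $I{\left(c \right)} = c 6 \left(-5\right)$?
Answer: $103041$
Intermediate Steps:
$I{\left(c \right)} = - 30 c$ ($I{\left(c \right)} = 6 c \left(-5\right) = - 30 c$)
$\left(I{\left(7 \right)} - 111\right)^{2} = \left(\left(-30\right) 7 - 111\right)^{2} = \left(-210 - 111\right)^{2} = \left(-321\right)^{2} = 103041$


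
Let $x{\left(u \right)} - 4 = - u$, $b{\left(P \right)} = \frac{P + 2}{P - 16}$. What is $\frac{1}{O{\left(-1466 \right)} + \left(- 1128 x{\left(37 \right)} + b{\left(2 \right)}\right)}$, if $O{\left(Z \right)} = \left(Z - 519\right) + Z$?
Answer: $\frac{7}{236409} \approx 2.961 \cdot 10^{-5}$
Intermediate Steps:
$b{\left(P \right)} = \frac{2 + P}{-16 + P}$
$O{\left(Z \right)} = -519 + 2 Z$ ($O{\left(Z \right)} = \left(-519 + Z\right) + Z = -519 + 2 Z$)
$x{\left(u \right)} = 4 - u$
$\frac{1}{O{\left(-1466 \right)} + \left(- 1128 x{\left(37 \right)} + b{\left(2 \right)}\right)} = \frac{1}{\left(-519 + 2 \left(-1466\right)\right) - \left(1128 \left(4 - 37\right) - \frac{2 + 2}{-16 + 2}\right)} = \frac{1}{\left(-519 - 2932\right) - \left(1128 \left(4 - 37\right) - \frac{1}{-14} \cdot 4\right)} = \frac{1}{-3451 - - \frac{260566}{7}} = \frac{1}{-3451 + \left(37224 - \frac{2}{7}\right)} = \frac{1}{-3451 + \frac{260566}{7}} = \frac{1}{\frac{236409}{7}} = \frac{7}{236409}$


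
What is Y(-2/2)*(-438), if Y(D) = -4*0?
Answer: 0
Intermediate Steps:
Y(D) = 0
Y(-2/2)*(-438) = 0*(-438) = 0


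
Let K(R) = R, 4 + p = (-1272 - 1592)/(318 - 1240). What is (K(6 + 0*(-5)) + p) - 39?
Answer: -15625/461 ≈ -33.894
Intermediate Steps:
p = -412/461 (p = -4 + (-1272 - 1592)/(318 - 1240) = -4 - 2864/(-922) = -4 - 2864*(-1/922) = -4 + 1432/461 = -412/461 ≈ -0.89371)
(K(6 + 0*(-5)) + p) - 39 = ((6 + 0*(-5)) - 412/461) - 39 = ((6 + 0) - 412/461) - 39 = (6 - 412/461) - 39 = 2354/461 - 39 = -15625/461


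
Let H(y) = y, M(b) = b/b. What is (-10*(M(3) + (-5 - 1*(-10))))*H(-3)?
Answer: 180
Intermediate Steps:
M(b) = 1
(-10*(M(3) + (-5 - 1*(-10))))*H(-3) = -10*(1 + (-5 - 1*(-10)))*(-3) = -10*(1 + (-5 + 10))*(-3) = -10*(1 + 5)*(-3) = -10*6*(-3) = -60*(-3) = 180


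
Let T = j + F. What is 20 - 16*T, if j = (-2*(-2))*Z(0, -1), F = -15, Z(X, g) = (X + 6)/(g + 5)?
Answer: 164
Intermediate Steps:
Z(X, g) = (6 + X)/(5 + g)
j = 6 (j = (-2*(-2))*((6 + 0)/(5 - 1)) = 4*(6/4) = 4*((¼)*6) = 4*(3/2) = 6)
T = -9 (T = 6 - 15 = -9)
20 - 16*T = 20 - 16*(-9) = 20 + 144 = 164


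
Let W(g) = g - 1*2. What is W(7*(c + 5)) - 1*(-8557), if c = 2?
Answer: 8604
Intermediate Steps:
W(g) = -2 + g (W(g) = g - 2 = -2 + g)
W(7*(c + 5)) - 1*(-8557) = (-2 + 7*(2 + 5)) - 1*(-8557) = (-2 + 7*7) + 8557 = (-2 + 49) + 8557 = 47 + 8557 = 8604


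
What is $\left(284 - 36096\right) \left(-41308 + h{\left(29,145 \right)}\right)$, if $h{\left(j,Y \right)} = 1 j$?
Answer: $1478283548$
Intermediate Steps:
$h{\left(j,Y \right)} = j$
$\left(284 - 36096\right) \left(-41308 + h{\left(29,145 \right)}\right) = \left(284 - 36096\right) \left(-41308 + 29\right) = \left(-35812\right) \left(-41279\right) = 1478283548$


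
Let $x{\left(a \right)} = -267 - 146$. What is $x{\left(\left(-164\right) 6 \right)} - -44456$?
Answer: $44043$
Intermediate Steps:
$x{\left(a \right)} = -413$ ($x{\left(a \right)} = -267 - 146 = -413$)
$x{\left(\left(-164\right) 6 \right)} - -44456 = -413 - -44456 = -413 + 44456 = 44043$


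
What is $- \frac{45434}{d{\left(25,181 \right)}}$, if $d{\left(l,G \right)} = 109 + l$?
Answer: $- \frac{22717}{67} \approx -339.06$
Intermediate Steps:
$- \frac{45434}{d{\left(25,181 \right)}} = - \frac{45434}{109 + 25} = - \frac{45434}{134} = \left(-45434\right) \frac{1}{134} = - \frac{22717}{67}$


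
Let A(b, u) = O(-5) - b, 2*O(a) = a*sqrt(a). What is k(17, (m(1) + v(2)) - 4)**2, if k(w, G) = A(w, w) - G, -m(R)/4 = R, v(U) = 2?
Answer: 359/4 + 55*I*sqrt(5) ≈ 89.75 + 122.98*I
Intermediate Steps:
O(a) = a**(3/2)/2 (O(a) = (a*sqrt(a))/2 = a**(3/2)/2)
m(R) = -4*R
A(b, u) = -b - 5*I*sqrt(5)/2 (A(b, u) = (-5)**(3/2)/2 - b = (-5*I*sqrt(5))/2 - b = -5*I*sqrt(5)/2 - b = -b - 5*I*sqrt(5)/2)
k(w, G) = -G - w - 5*I*sqrt(5)/2 (k(w, G) = (-w - 5*I*sqrt(5)/2) - G = -G - w - 5*I*sqrt(5)/2)
k(17, (m(1) + v(2)) - 4)**2 = (-((-4*1 + 2) - 4) - 1*17 - 5*I*sqrt(5)/2)**2 = (-((-4 + 2) - 4) - 17 - 5*I*sqrt(5)/2)**2 = (-(-2 - 4) - 17 - 5*I*sqrt(5)/2)**2 = (-1*(-6) - 17 - 5*I*sqrt(5)/2)**2 = (6 - 17 - 5*I*sqrt(5)/2)**2 = (-11 - 5*I*sqrt(5)/2)**2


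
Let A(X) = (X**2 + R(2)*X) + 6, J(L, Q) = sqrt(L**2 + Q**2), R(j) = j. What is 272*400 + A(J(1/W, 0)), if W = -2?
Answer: 435229/4 ≈ 1.0881e+5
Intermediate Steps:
A(X) = 6 + X**2 + 2*X (A(X) = (X**2 + 2*X) + 6 = 6 + X**2 + 2*X)
272*400 + A(J(1/W, 0)) = 272*400 + (6 + (sqrt((1/(-2))**2 + 0**2))**2 + 2*sqrt((1/(-2))**2 + 0**2)) = 108800 + (6 + (sqrt((-1/2)**2 + 0))**2 + 2*sqrt((-1/2)**2 + 0)) = 108800 + (6 + (sqrt(1/4 + 0))**2 + 2*sqrt(1/4 + 0)) = 108800 + (6 + (sqrt(1/4))**2 + 2*sqrt(1/4)) = 108800 + (6 + (1/2)**2 + 2*(1/2)) = 108800 + (6 + 1/4 + 1) = 108800 + 29/4 = 435229/4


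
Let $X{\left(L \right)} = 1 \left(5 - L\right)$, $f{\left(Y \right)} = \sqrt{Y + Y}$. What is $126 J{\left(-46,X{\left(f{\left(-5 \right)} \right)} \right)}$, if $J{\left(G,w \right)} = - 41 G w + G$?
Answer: $1182384 - 237636 i \sqrt{10} \approx 1.1824 \cdot 10^{6} - 7.5147 \cdot 10^{5} i$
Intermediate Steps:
$f{\left(Y \right)} = \sqrt{2} \sqrt{Y}$ ($f{\left(Y \right)} = \sqrt{2 Y} = \sqrt{2} \sqrt{Y}$)
$X{\left(L \right)} = 5 - L$
$J{\left(G,w \right)} = G - 41 G w$ ($J{\left(G,w \right)} = - 41 G w + G = G - 41 G w$)
$126 J{\left(-46,X{\left(f{\left(-5 \right)} \right)} \right)} = 126 \left(- 46 \left(1 - 41 \left(5 - \sqrt{2} \sqrt{-5}\right)\right)\right) = 126 \left(- 46 \left(1 - 41 \left(5 - \sqrt{2} i \sqrt{5}\right)\right)\right) = 126 \left(- 46 \left(1 - 41 \left(5 - i \sqrt{10}\right)\right)\right) = 126 \left(- 46 \left(1 - \left(205 - 41 i \sqrt{10}\right)\right)\right) = 126 \left(- 46 \left(-204 + 41 i \sqrt{10}\right)\right) = 126 \left(9384 - 1886 i \sqrt{10}\right) = 1182384 - 237636 i \sqrt{10}$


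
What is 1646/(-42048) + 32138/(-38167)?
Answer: -707080753/802423008 ≈ -0.88118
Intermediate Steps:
1646/(-42048) + 32138/(-38167) = 1646*(-1/42048) + 32138*(-1/38167) = -823/21024 - 32138/38167 = -707080753/802423008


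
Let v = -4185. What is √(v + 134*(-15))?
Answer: I*√6195 ≈ 78.708*I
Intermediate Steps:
√(v + 134*(-15)) = √(-4185 + 134*(-15)) = √(-4185 - 2010) = √(-6195) = I*√6195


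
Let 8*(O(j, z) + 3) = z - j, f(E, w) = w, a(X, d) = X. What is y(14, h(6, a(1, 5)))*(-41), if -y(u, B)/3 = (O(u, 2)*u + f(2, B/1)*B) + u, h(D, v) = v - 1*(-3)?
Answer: -4059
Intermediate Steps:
h(D, v) = 3 + v (h(D, v) = v + 3 = 3 + v)
O(j, z) = -3 - j/8 + z/8 (O(j, z) = -3 + (z - j)/8 = -3 + (-j/8 + z/8) = -3 - j/8 + z/8)
y(u, B) = -3*u - 3*B² - 3*u*(-11/4 - u/8) (y(u, B) = -3*(((-3 - u/8 + (⅛)*2)*u + (B/1)*B) + u) = -3*(((-3 - u/8 + ¼)*u + (B*1)*B) + u) = -3*(((-11/4 - u/8)*u + B*B) + u) = -3*((u*(-11/4 - u/8) + B²) + u) = -3*((B² + u*(-11/4 - u/8)) + u) = -3*(u + B² + u*(-11/4 - u/8)) = -3*u - 3*B² - 3*u*(-11/4 - u/8))
y(14, h(6, a(1, 5)))*(-41) = (-3*(3 + 1)² + (3/8)*14² + (21/4)*14)*(-41) = (-3*4² + (3/8)*196 + 147/2)*(-41) = (-3*16 + 147/2 + 147/2)*(-41) = (-48 + 147/2 + 147/2)*(-41) = 99*(-41) = -4059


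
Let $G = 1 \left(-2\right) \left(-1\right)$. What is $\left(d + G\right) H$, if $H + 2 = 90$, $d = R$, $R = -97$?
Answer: $-8360$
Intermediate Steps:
$d = -97$
$G = 2$ ($G = \left(-2\right) \left(-1\right) = 2$)
$H = 88$ ($H = -2 + 90 = 88$)
$\left(d + G\right) H = \left(-97 + 2\right) 88 = \left(-95\right) 88 = -8360$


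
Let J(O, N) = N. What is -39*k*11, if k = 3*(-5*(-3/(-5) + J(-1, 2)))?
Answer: 16731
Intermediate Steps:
k = -39 (k = 3*(-5*(-3/(-5) + 2)) = 3*(-5*(-3*(-⅕) + 2)) = 3*(-5*(⅗ + 2)) = 3*(-5*13/5) = 3*(-13) = -39)
-39*k*11 = -39*(-39)*11 = 1521*11 = 16731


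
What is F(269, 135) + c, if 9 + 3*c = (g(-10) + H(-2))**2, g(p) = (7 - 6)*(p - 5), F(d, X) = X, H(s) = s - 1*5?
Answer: 880/3 ≈ 293.33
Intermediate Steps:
H(s) = -5 + s (H(s) = s - 5 = -5 + s)
g(p) = -5 + p (g(p) = 1*(-5 + p) = -5 + p)
c = 475/3 (c = -3 + ((-5 - 10) + (-5 - 2))**2/3 = -3 + (-15 - 7)**2/3 = -3 + (1/3)*(-22)**2 = -3 + (1/3)*484 = -3 + 484/3 = 475/3 ≈ 158.33)
F(269, 135) + c = 135 + 475/3 = 880/3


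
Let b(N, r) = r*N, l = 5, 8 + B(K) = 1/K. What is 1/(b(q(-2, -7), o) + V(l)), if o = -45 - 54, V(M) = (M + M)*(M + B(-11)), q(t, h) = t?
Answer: 11/1838 ≈ 0.0059848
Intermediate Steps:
B(K) = -8 + 1/K
V(M) = 2*M*(-89/11 + M) (V(M) = (M + M)*(M + (-8 + 1/(-11))) = (2*M)*(M + (-8 - 1/11)) = (2*M)*(M - 89/11) = (2*M)*(-89/11 + M) = 2*M*(-89/11 + M))
o = -99
b(N, r) = N*r
1/(b(q(-2, -7), o) + V(l)) = 1/(-2*(-99) + (2/11)*5*(-89 + 11*5)) = 1/(198 + (2/11)*5*(-89 + 55)) = 1/(198 + (2/11)*5*(-34)) = 1/(198 - 340/11) = 1/(1838/11) = 11/1838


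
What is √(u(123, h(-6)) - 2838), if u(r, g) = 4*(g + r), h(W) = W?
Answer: I*√2370 ≈ 48.683*I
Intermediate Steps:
u(r, g) = 4*g + 4*r
√(u(123, h(-6)) - 2838) = √((4*(-6) + 4*123) - 2838) = √((-24 + 492) - 2838) = √(468 - 2838) = √(-2370) = I*√2370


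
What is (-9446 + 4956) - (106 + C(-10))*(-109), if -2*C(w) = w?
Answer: 7609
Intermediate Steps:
C(w) = -w/2
(-9446 + 4956) - (106 + C(-10))*(-109) = (-9446 + 4956) - (106 - ½*(-10))*(-109) = -4490 - (106 + 5)*(-109) = -4490 - 111*(-109) = -4490 - 1*(-12099) = -4490 + 12099 = 7609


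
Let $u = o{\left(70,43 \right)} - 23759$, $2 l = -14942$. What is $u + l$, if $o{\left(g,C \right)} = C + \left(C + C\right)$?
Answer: $-31101$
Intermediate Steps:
$o{\left(g,C \right)} = 3 C$ ($o{\left(g,C \right)} = C + 2 C = 3 C$)
$l = -7471$ ($l = \frac{1}{2} \left(-14942\right) = -7471$)
$u = -23630$ ($u = 3 \cdot 43 - 23759 = 129 - 23759 = -23630$)
$u + l = -23630 - 7471 = -31101$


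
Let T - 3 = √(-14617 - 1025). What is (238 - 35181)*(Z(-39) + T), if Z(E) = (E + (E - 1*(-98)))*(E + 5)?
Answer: 23656411 - 104829*I*√1738 ≈ 2.3656e+7 - 4.3702e+6*I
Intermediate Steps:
T = 3 + 3*I*√1738 (T = 3 + √(-14617 - 1025) = 3 + √(-15642) = 3 + 3*I*√1738 ≈ 3.0 + 125.07*I)
Z(E) = (5 + E)*(98 + 2*E) (Z(E) = (E + (E + 98))*(5 + E) = (E + (98 + E))*(5 + E) = (98 + 2*E)*(5 + E) = (5 + E)*(98 + 2*E))
(238 - 35181)*(Z(-39) + T) = (238 - 35181)*((490 + 2*(-39)² + 108*(-39)) + (3 + 3*I*√1738)) = -34943*((490 + 2*1521 - 4212) + (3 + 3*I*√1738)) = -34943*((490 + 3042 - 4212) + (3 + 3*I*√1738)) = -34943*(-680 + (3 + 3*I*√1738)) = -34943*(-677 + 3*I*√1738) = 23656411 - 104829*I*√1738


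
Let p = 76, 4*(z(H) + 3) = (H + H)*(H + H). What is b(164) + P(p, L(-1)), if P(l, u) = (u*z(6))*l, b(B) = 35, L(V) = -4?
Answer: -9997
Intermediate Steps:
z(H) = -3 + H² (z(H) = -3 + ((H + H)*(H + H))/4 = -3 + ((2*H)*(2*H))/4 = -3 + (4*H²)/4 = -3 + H²)
P(l, u) = 33*l*u (P(l, u) = (u*(-3 + 6²))*l = (u*(-3 + 36))*l = (u*33)*l = (33*u)*l = 33*l*u)
b(164) + P(p, L(-1)) = 35 + 33*76*(-4) = 35 - 10032 = -9997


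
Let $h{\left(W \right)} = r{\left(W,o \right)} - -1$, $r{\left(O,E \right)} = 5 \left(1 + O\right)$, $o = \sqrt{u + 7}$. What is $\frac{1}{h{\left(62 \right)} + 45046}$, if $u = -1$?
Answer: $\frac{1}{45362} \approx 2.2045 \cdot 10^{-5}$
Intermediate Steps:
$o = \sqrt{6}$ ($o = \sqrt{-1 + 7} = \sqrt{6} \approx 2.4495$)
$r{\left(O,E \right)} = 5 + 5 O$
$h{\left(W \right)} = 6 + 5 W$ ($h{\left(W \right)} = \left(5 + 5 W\right) - -1 = \left(5 + 5 W\right) + 1 = 6 + 5 W$)
$\frac{1}{h{\left(62 \right)} + 45046} = \frac{1}{\left(6 + 5 \cdot 62\right) + 45046} = \frac{1}{\left(6 + 310\right) + 45046} = \frac{1}{316 + 45046} = \frac{1}{45362}$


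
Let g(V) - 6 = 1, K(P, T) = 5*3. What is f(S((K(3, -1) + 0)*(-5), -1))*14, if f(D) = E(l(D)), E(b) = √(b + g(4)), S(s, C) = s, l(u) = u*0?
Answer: 14*√7 ≈ 37.041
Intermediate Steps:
K(P, T) = 15
g(V) = 7 (g(V) = 6 + 1 = 7)
l(u) = 0
E(b) = √(7 + b) (E(b) = √(b + 7) = √(7 + b))
f(D) = √7 (f(D) = √(7 + 0) = √7)
f(S((K(3, -1) + 0)*(-5), -1))*14 = √7*14 = 14*√7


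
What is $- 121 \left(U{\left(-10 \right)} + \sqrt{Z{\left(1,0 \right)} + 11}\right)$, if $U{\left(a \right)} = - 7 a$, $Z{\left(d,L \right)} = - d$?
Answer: $-8470 - 121 \sqrt{10} \approx -8852.6$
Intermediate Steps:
$- 121 \left(U{\left(-10 \right)} + \sqrt{Z{\left(1,0 \right)} + 11}\right) = - 121 \left(\left(-7\right) \left(-10\right) + \sqrt{\left(-1\right) 1 + 11}\right) = - 121 \left(70 + \sqrt{-1 + 11}\right) = - 121 \left(70 + \sqrt{10}\right) = -8470 - 121 \sqrt{10}$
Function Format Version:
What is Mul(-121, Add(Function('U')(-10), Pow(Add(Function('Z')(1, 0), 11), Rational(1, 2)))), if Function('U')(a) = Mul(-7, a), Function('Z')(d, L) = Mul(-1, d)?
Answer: Add(-8470, Mul(-121, Pow(10, Rational(1, 2)))) ≈ -8852.6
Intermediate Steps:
Mul(-121, Add(Function('U')(-10), Pow(Add(Function('Z')(1, 0), 11), Rational(1, 2)))) = Mul(-121, Add(Mul(-7, -10), Pow(Add(Mul(-1, 1), 11), Rational(1, 2)))) = Mul(-121, Add(70, Pow(Add(-1, 11), Rational(1, 2)))) = Mul(-121, Add(70, Pow(10, Rational(1, 2)))) = Add(-8470, Mul(-121, Pow(10, Rational(1, 2))))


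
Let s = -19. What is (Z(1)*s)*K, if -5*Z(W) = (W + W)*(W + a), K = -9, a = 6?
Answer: -2394/5 ≈ -478.80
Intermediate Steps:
Z(W) = -2*W*(6 + W)/5 (Z(W) = -(W + W)*(W + 6)/5 = -2*W*(6 + W)/5)
(Z(1)*s)*K = (-⅖*1*(6 + 1)*(-19))*(-9) = (-⅖*1*7*(-19))*(-9) = -14/5*(-19)*(-9) = (266/5)*(-9) = -2394/5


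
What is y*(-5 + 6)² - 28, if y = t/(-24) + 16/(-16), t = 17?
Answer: -713/24 ≈ -29.708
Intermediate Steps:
y = -41/24 (y = 17/(-24) + 16/(-16) = 17*(-1/24) + 16*(-1/16) = -17/24 - 1 = -41/24 ≈ -1.7083)
y*(-5 + 6)² - 28 = -41*(-5 + 6)²/24 - 28 = -41/24*1² - 28 = -41/24*1 - 28 = -41/24 - 28 = -713/24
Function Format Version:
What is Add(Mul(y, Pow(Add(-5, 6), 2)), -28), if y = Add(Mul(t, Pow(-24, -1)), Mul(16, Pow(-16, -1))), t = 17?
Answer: Rational(-713, 24) ≈ -29.708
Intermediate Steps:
y = Rational(-41, 24) (y = Add(Mul(17, Pow(-24, -1)), Mul(16, Pow(-16, -1))) = Add(Mul(17, Rational(-1, 24)), Mul(16, Rational(-1, 16))) = Add(Rational(-17, 24), -1) = Rational(-41, 24) ≈ -1.7083)
Add(Mul(y, Pow(Add(-5, 6), 2)), -28) = Add(Mul(Rational(-41, 24), Pow(Add(-5, 6), 2)), -28) = Add(Mul(Rational(-41, 24), Pow(1, 2)), -28) = Add(Mul(Rational(-41, 24), 1), -28) = Add(Rational(-41, 24), -28) = Rational(-713, 24)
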